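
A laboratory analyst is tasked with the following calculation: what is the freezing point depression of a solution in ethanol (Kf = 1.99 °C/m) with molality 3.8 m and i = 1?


ΔTf = Kf × m × i
= 1.99 × 3.8 × 1
= 7.562 °C

7.562 °C


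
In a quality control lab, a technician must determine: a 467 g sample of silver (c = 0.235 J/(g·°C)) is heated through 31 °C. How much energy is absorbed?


q = mcΔT = 467 × 0.235 × 31
= 3402.10 J

3402.10 J


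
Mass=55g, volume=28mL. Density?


ρ = mass/volume
= 55/28
= 1.964 g/mL

1.964 g/mL


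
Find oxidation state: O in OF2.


F is always -1; 2(-1) + x = 0, so O = +2
Oxidation number: +2

+2


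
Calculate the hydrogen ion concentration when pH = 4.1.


[H+] = 10^(-pH) = 10^(-4.1)
= 7.94×10^-5 M

7.94×10^-5 M


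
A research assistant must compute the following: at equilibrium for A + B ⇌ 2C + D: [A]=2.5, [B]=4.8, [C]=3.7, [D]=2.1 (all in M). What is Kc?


Kc = [C]^2[D]/([A][B])
= (3.7^2 × 2.1^1)/(2.5^1 × 4.8^1)
= 28.749/12
= 2.396

2.396


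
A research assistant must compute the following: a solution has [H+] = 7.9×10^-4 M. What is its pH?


pH = -log10([H+]) = -log10(7.9×10^-4)
= 4 - log10(7.9)
= 4 - 0.9
= 3.1

3.1


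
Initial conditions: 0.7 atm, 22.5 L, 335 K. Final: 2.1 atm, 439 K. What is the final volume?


P1V1/T1 = P2V2/T2
V2 = P1V1T2/(T1P2)
= 0.7×22.5×439/(335×2.1)
= 9.828 L

9.828 L


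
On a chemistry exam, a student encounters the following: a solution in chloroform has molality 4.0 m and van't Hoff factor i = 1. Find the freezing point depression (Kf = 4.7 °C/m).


ΔTf = Kf × m × i
= 4.7 × 4.0 × 1
= 18.8 °C

18.8 °C


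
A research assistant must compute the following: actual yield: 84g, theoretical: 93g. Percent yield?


% yield = actual/theoretical × 100
= 84/93 × 100
= 90.32%

90.32%


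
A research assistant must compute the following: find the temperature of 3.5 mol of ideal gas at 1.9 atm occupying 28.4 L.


PV = nRT  (R = 0.08206 L·atm/(mol·K))
T = PV/(nR) = 1.9×28.4/(3.5×0.08206)
= 53.96/0.287210
= 187.88 K

187.88 K


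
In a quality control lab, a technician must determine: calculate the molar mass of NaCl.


M(NaCl) = 1×22.99 + 1×35.45
= 22.99 + 35.45
= 58.44 g/mol

58.44 g/mol


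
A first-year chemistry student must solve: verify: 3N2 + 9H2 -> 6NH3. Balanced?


Equation: 3N2 + 9H2 -> 6NH3
Check atoms: H: 18=18, N: 6=6
Balanced

Yes, balanced


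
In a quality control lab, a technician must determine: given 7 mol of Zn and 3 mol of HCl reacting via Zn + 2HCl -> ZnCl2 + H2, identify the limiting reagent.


Mole ratio available / coefficient:
  Zn: 7/1 = 7.000
  HCl: 3/2 = 1.500
Smaller ratio is limiting.

HCl


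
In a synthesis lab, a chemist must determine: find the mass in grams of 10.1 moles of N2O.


M(N2O) = 44.02 g/mol
mass = n × M = 10.1 × 44.02 = 444.60 g

444.60 g


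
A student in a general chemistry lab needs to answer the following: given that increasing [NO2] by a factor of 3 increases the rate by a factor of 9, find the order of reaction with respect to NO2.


rate ∝ [NO2]^n
3^n = 9 → n = 2
Order in NO2: 2

2


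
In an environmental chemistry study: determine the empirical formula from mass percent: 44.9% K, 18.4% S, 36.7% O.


Assume 100 g sample. Moles of each element:
  K: 44.9/39.1 = 1.148 mol
  S: 18.4/32.07 = 0.574 mol
  O: 36.7/16.0 = 2.294 mol
Divide by smallest (0.574):
  K: 1.148/0.574 = 2.0
  S: 0.574/0.574 = 1.0
  O: 2.294/0.574 = 4.0
Empirical formula: K2SO4

K2SO4


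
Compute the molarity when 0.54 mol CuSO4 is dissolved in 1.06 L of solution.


M = n/V = 0.54/1.06 = 0.509 mol/L

0.509 M


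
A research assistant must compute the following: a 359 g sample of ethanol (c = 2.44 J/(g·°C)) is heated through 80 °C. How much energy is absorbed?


q = mcΔT = 359 × 2.44 × 80
= 70076.80 J

70076.80 J


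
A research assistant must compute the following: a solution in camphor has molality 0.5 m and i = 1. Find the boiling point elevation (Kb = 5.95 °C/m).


ΔTb = Kb × m × i
= 5.95 × 0.5 × 1
= 2.975 °C

2.975 °C


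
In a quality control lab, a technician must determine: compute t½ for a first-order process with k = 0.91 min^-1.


t½ = ln2/k = 0.693147/(0.91 min^-1)
= 0.7617 min

0.7617 min


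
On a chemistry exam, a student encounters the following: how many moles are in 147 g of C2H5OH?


M(C2H5OH) = 46.07 g/mol
n = mass/M = 147/46.07 = 3.1908 mol

3.1908 mol


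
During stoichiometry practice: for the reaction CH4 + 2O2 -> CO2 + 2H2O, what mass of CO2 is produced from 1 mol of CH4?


Mole ratio CO2:CH4 = 1:1
n(CO2) = 1 × 1/1 = 1.000 mol
mass = 1.000 × 44.01 = 44.01 g

44.01 g


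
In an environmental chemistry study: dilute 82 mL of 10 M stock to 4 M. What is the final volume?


C1V1 = C2V2
10 × 82 = 4 × V2
V2 = 820/4 = 205.0 mL

205.0 mL


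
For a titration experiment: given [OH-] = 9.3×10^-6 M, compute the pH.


pOH = -log10([OH-]) = -log10(9.3×10^-6)
= 6 - log10(9.3) = 5.03
pH = 14 - pOH = 14 - 5.03 = 8.97

8.97


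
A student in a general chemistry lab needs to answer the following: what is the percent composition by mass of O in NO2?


M(NO2) = 1×14.01 + 2×16.0 = 46.01 g/mol
Mass of O = 2 × 16.0 = 32.00 g/mol
% O = 32.00/46.01 × 100 = 69.55%

69.55%


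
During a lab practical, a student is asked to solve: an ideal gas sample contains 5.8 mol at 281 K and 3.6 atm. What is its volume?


PV = nRT  (R = 0.08206 L·atm/(mol·K))
V = nRT/P = 5.8×0.08206×281/3.6
= 37.15 L

37.15 L


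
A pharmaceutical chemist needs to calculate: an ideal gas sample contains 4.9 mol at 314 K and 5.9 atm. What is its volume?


PV = nRT  (R = 0.08206 L·atm/(mol·K))
V = nRT/P = 4.9×0.08206×314/5.9
= 21.4 L

21.4 L


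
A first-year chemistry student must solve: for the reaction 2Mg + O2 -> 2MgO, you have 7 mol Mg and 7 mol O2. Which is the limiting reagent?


Mole ratio available / coefficient:
  Mg: 7/2 = 3.500
  O2: 7/1 = 7.000
Smaller ratio is limiting.

Mg


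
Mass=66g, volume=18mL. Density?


ρ = mass/volume
= 66/18
= 3.667 g/mL

3.667 g/mL


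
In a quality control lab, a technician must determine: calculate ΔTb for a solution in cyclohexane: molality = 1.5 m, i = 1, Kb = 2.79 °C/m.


ΔTb = Kb × m × i
= 2.79 × 1.5 × 1
= 4.185 °C

4.185 °C


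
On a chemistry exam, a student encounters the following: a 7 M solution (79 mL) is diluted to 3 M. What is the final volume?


C1V1 = C2V2
7 × 79 = 3 × V2
V2 = 553/3 = 184.33 mL

184.33 mL


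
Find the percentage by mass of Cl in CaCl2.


M(CaCl2) = 1×40.08 + 2×35.45 = 110.98 g/mol
Mass of Cl = 2 × 35.45 = 70.90 g/mol
% Cl = 70.90/110.98 × 100 = 63.89%

63.89%


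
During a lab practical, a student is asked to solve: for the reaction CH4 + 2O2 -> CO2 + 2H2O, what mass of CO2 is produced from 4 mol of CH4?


Mole ratio CO2:CH4 = 1:1
n(CO2) = 4 × 1/1 = 4.000 mol
mass = 4.000 × 44.01 = 176.04 g

176.04 g


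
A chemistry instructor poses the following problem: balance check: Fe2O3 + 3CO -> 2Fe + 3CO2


Equation: Fe2O3 + 3CO -> 2Fe + 3CO2
Check atoms: C: 3=3, Fe: 2=2, O: 6=6
Balanced

Yes, balanced


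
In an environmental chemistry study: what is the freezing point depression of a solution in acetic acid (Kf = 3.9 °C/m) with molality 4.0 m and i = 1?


ΔTf = Kf × m × i
= 3.9 × 4.0 × 1
= 15.6 °C

15.6 °C


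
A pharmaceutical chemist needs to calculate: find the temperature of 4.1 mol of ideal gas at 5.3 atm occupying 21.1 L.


PV = nRT  (R = 0.08206 L·atm/(mol·K))
T = PV/(nR) = 5.3×21.1/(4.1×0.08206)
= 111.83/0.336446
= 332.39 K

332.39 K


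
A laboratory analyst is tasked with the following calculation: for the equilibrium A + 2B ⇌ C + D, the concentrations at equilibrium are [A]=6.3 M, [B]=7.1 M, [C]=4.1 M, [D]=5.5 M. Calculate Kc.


Kc = [C][D]/([A][B]^2)
= (4.1^1 × 5.5^1)/(6.3^1 × 7.1^2)
= 22.55/317.583
= 0.07101

0.07101


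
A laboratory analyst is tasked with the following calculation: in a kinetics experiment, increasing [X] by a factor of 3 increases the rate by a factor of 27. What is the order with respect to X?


rate ∝ [X]^n
3^n = 27 → n = 3
Order in X: 3

3


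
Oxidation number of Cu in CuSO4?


Sulfate is -2, so Cu = +2
Oxidation number: +2

+2


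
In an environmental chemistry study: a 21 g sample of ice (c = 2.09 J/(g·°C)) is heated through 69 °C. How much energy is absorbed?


q = mcΔT = 21 × 2.09 × 69
= 3028.41 J

3028.41 J


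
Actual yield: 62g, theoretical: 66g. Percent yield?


% yield = actual/theoretical × 100
= 62/66 × 100
= 93.94%

93.94%


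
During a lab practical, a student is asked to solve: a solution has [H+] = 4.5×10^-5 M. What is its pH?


pH = -log10([H+]) = -log10(4.5×10^-5)
= 5 - log10(4.5)
= 5 - 0.65
= 4.35

4.35


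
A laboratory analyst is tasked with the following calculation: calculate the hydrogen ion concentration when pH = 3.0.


[H+] = 10^(-pH) = 10^(-3.0)
= 1.0×10^-3 M

1.0×10^-3 M


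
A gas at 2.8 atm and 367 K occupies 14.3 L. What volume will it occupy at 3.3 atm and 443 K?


P1V1/T1 = P2V2/T2
V2 = P1V1T2/(T1P2)
= 2.8×14.3×443/(367×3.3)
= 14.646 L

14.646 L


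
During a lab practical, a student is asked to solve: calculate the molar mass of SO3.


M(SO3) = 1×32.07 + 3×16.0
= 32.07 + 48.0
= 80.07 g/mol

80.07 g/mol


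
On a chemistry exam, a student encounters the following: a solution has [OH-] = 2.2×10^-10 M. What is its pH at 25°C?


pOH = -log10([OH-]) = -log10(2.2×10^-10)
= 10 - log10(2.2) = 9.66
pH = 14 - pOH = 14 - 9.66 = 4.34

4.34


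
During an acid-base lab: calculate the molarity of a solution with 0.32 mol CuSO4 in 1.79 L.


M = n/V = 0.32/1.79 = 0.179 mol/L

0.179 M


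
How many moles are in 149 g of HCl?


M(HCl) = 36.46 g/mol
n = mass/M = 149/36.46 = 4.0867 mol

4.0867 mol


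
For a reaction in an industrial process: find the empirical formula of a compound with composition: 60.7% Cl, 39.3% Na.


Assume 100 g sample. Moles of each element:
  Cl: 60.7/35.45 = 1.712 mol
  Na: 39.3/22.99 = 1.709 mol
Divide by smallest (1.709):
  Cl: 1.712/1.709 = 1.0
  Na: 1.709/1.709 = 1.0
Empirical formula: NaCl

NaCl


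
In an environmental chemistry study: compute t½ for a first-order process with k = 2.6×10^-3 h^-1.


t½ = ln2/k = 0.693147/(2.6×10^-3 h^-1)
= 266.6 h

266.6 h


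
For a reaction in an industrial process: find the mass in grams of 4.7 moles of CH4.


M(CH4) = 16.04 g/mol
mass = n × M = 4.7 × 16.04 = 75.39 g

75.39 g


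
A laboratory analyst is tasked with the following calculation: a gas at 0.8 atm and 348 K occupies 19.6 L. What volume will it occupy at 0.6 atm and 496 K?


P1V1/T1 = P2V2/T2
V2 = P1V1T2/(T1P2)
= 0.8×19.6×496/(348×0.6)
= 37.248 L

37.248 L


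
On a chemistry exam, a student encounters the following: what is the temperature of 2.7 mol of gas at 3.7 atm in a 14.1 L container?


PV = nRT  (R = 0.08206 L·atm/(mol·K))
T = PV/(nR) = 3.7×14.1/(2.7×0.08206)
= 52.17/0.221562
= 235.46 K

235.46 K


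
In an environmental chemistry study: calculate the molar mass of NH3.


M(NH3) = 1×14.01 + 3×1.008
= 14.01 + 3.02
= 17.03 g/mol

17.03 g/mol


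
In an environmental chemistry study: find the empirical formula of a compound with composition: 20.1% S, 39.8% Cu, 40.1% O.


Assume 100 g sample. Moles of each element:
  S: 20.1/32.07 = 0.627 mol
  Cu: 39.8/63.55 = 0.626 mol
  O: 40.1/16.0 = 2.506 mol
Divide by smallest (0.626):
  S: 0.627/0.626 = 1.0
  Cu: 0.626/0.626 = 1.0
  O: 2.506/0.626 = 4.0
Empirical formula: CuSO4

CuSO4


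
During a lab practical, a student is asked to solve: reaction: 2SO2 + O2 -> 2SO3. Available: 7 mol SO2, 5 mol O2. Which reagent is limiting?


Mole ratio available / coefficient:
  SO2: 7/2 = 3.500
  O2: 5/1 = 5.000
Smaller ratio is limiting.

SO2


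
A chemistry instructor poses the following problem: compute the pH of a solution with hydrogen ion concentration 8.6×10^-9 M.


pH = -log10([H+]) = -log10(8.6×10^-9)
= 9 - log10(8.6)
= 9 - 0.93
= 8.07

8.07


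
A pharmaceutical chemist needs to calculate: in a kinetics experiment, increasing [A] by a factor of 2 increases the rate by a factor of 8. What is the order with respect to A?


rate ∝ [A]^n
2^n = 8 → n = 3
Order in A: 3

3


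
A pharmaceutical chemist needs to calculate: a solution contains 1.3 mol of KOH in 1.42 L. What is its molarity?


M = n/V = 1.3/1.42 = 0.915 mol/L

0.915 M


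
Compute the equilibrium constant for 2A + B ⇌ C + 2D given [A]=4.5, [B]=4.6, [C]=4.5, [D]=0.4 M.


Kc = [C][D]^2/([A]^2[B])
= (4.5^1 × 0.4^2)/(4.5^2 × 4.6^1)
= 0.72/93.15
= 0.007729

0.007729


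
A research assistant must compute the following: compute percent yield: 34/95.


% yield = actual/theoretical × 100
= 34/95 × 100
= 35.79%

35.79%


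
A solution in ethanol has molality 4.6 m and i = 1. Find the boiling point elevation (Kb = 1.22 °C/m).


ΔTb = Kb × m × i
= 1.22 × 4.6 × 1
= 5.612 °C

5.612 °C


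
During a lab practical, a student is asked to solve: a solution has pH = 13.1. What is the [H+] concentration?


[H+] = 10^(-pH) = 10^(-13.1)
= 7.94×10^-14 M

7.94×10^-14 M


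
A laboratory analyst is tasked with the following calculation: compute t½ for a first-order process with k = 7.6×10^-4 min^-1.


t½ = ln2/k = 0.693147/(7.6×10^-4 min^-1)
= 912.0 min

912.0 min


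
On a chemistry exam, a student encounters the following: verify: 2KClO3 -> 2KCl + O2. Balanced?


Equation: 2KClO3 -> 2KCl + O2
Check atoms: Cl: 2=2, K: 2=2, O: 6≠2
Not balanced

No, not balanced


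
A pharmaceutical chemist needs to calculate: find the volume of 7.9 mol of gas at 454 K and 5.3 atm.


PV = nRT  (R = 0.08206 L·atm/(mol·K))
V = nRT/P = 7.9×0.08206×454/5.3
= 55.531 L

55.531 L


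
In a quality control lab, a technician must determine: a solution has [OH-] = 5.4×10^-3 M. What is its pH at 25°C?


pOH = -log10([OH-]) = -log10(5.4×10^-3)
= 3 - log10(5.4) = 2.27
pH = 14 - pOH = 14 - 2.27 = 11.73

11.73


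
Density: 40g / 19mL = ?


ρ = mass/volume
= 40/19
= 2.105 g/mL

2.105 g/mL


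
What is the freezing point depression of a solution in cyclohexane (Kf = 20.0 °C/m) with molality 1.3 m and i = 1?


ΔTf = Kf × m × i
= 20.0 × 1.3 × 1
= 26.0 °C

26.0 °C


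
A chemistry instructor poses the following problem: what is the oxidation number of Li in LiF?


Group 1 metal: +1
Oxidation number: +1

+1


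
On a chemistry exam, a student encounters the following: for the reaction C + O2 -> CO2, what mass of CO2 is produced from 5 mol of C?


Mole ratio CO2:C = 1:1
n(CO2) = 5 × 1/1 = 5.000 mol
mass = 5.000 × 44.01 = 220.05 g

220.05 g


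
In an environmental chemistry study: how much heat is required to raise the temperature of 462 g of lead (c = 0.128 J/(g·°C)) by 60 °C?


q = mcΔT = 462 × 0.128 × 60
= 3548.16 J

3548.16 J


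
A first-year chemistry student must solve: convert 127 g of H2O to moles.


M(H2O) = 18.02 g/mol
n = mass/M = 127/18.02 = 7.0477 mol

7.0477 mol


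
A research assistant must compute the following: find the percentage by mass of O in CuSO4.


M(CuSO4) = 1×63.55 + 1×32.07 + 4×16.0 = 159.62 g/mol
Mass of O = 4 × 16.0 = 64.00 g/mol
% O = 64.00/159.62 × 100 = 40.10%

40.10%


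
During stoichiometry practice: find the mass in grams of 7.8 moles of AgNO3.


M(AgNO3) = 169.88 g/mol
mass = n × M = 7.8 × 169.88 = 1325.06 g

1325.06 g


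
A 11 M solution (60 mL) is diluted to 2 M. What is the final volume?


C1V1 = C2V2
11 × 60 = 2 × V2
V2 = 660/2 = 330.0 mL

330.0 mL


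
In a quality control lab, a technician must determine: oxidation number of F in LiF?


F is always -1
Oxidation number: -1

-1


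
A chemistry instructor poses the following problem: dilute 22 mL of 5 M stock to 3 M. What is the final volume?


C1V1 = C2V2
5 × 22 = 3 × V2
V2 = 110/3 = 36.67 mL

36.67 mL


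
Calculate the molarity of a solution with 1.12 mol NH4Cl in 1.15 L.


M = n/V = 1.12/1.15 = 0.974 mol/L

0.974 M


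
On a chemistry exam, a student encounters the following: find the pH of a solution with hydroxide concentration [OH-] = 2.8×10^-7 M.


pOH = -log10([OH-]) = -log10(2.8×10^-7)
= 7 - log10(2.8) = 6.55
pH = 14 - pOH = 14 - 6.55 = 7.45

7.45


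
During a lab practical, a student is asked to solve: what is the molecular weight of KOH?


M(KOH) = 1×39.1 + 1×16.0 + 1×1.008
= 39.1 + 16.0 + 1.01
= 56.11 g/mol

56.11 g/mol


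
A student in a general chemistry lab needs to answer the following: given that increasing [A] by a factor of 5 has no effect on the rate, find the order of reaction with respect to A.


rate ∝ [A]^n
rate ∝ [A]^0
Order in A: 0

0


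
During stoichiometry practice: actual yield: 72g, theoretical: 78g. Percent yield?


% yield = actual/theoretical × 100
= 72/78 × 100
= 92.31%

92.31%


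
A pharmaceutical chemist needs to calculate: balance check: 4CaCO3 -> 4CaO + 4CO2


Equation: 4CaCO3 -> 4CaO + 4CO2
Check atoms: C: 4=4, Ca: 4=4, O: 12=12
Balanced

Yes, balanced


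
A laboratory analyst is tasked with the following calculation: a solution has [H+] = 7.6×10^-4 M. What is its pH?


pH = -log10([H+]) = -log10(7.6×10^-4)
= 4 - log10(7.6)
= 4 - 0.88
= 3.12

3.12


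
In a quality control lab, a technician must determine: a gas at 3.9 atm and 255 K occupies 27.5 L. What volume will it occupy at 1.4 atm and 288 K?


P1V1/T1 = P2V2/T2
V2 = P1V1T2/(T1P2)
= 3.9×27.5×288/(255×1.4)
= 86.521 L

86.521 L


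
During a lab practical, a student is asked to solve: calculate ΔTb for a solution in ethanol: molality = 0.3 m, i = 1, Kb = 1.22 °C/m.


ΔTb = Kb × m × i
= 1.22 × 0.3 × 1
= 0.366 °C

0.366 °C


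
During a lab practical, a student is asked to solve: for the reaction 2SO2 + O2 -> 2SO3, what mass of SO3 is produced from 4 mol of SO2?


Mole ratio SO3:SO2 = 2:2
n(SO3) = 4 × 2/2 = 4.000 mol
mass = 4.000 × 80.07 = 320.28 g

320.28 g


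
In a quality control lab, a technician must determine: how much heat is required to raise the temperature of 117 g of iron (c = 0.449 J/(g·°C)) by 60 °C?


q = mcΔT = 117 × 0.449 × 60
= 3151.98 J

3151.98 J


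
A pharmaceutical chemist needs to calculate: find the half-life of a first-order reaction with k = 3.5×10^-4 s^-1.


t½ = ln2/k = 0.693147/(3.5×10^-4 s^-1)
= 1980 s

1980 s


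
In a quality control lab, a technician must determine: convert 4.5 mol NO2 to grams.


M(NO2) = 46.01 g/mol
mass = n × M = 4.5 × 46.01 = 207.05 g

207.05 g


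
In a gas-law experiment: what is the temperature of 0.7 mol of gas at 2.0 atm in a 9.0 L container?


PV = nRT  (R = 0.08206 L·atm/(mol·K))
T = PV/(nR) = 2.0×9.0/(0.7×0.08206)
= 18.00/0.057442
= 313.36 K

313.36 K


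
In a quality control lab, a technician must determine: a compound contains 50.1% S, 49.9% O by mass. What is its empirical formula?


Assume 100 g sample. Moles of each element:
  S: 50.1/32.07 = 1.562 mol
  O: 49.9/16.0 = 3.119 mol
Divide by smallest (1.562):
  S: 1.562/1.562 = 1.0
  O: 3.119/1.562 = 2.0
Empirical formula: SO2

SO2


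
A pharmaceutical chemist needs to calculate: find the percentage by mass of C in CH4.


M(CH4) = 1×12.01 + 4×1.008 = 16.042 g/mol
Mass of C = 1 × 12.01 = 12.01 g/mol
% C = 12.01/16.042 × 100 = 74.87%

74.87%


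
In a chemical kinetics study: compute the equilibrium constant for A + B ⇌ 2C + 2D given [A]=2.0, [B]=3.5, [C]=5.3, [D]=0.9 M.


Kc = [C]^2[D]^2/([A][B])
= (5.3^2 × 0.9^2)/(2.0^1 × 3.5^1)
= 22.7529/7
= 3.250

3.250


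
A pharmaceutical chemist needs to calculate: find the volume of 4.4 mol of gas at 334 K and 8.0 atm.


PV = nRT  (R = 0.08206 L·atm/(mol·K))
V = nRT/P = 4.4×0.08206×334/8.0
= 15.074 L

15.074 L


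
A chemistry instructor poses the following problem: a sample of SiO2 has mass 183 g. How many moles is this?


M(SiO2) = 60.09 g/mol
n = mass/M = 183/60.09 = 3.0454 mol

3.0454 mol


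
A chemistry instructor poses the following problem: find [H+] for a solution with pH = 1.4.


[H+] = 10^(-pH) = 10^(-1.4)
= 3.98×10^-2 M

3.98×10^-2 M


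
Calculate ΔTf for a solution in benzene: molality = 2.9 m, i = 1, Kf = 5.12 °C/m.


ΔTf = Kf × m × i
= 5.12 × 2.9 × 1
= 14.848 °C

14.848 °C


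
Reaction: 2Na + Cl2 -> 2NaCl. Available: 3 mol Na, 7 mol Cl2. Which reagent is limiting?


Mole ratio available / coefficient:
  Na: 3/2 = 1.500
  Cl2: 7/1 = 7.000
Smaller ratio is limiting.

Na


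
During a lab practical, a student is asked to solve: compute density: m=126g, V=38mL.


ρ = mass/volume
= 126/38
= 3.316 g/mL

3.316 g/mL


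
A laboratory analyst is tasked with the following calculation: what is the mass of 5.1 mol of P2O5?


M(P2O5) = 141.94 g/mol
mass = n × M = 5.1 × 141.94 = 723.89 g

723.89 g


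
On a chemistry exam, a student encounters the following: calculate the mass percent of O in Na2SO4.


M(Na2SO4) = 2×22.99 + 1×32.07 + 4×16.0 = 142.05 g/mol
Mass of O = 4 × 16.0 = 64.00 g/mol
% O = 64.00/142.05 × 100 = 45.05%

45.05%


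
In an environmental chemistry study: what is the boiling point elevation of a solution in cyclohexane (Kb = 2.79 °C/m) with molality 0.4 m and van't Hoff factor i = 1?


ΔTb = Kb × m × i
= 2.79 × 0.4 × 1
= 1.116 °C

1.116 °C


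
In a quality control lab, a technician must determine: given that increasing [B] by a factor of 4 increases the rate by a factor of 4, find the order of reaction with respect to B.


rate ∝ [B]^n
4^n = 4 → n = 1
Order in B: 1

1


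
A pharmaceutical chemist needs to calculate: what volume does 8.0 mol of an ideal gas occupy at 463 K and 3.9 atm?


PV = nRT  (R = 0.08206 L·atm/(mol·K))
V = nRT/P = 8.0×0.08206×463/3.9
= 77.936 L

77.936 L


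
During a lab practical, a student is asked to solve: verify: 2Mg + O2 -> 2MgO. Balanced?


Equation: 2Mg + O2 -> 2MgO
Check atoms: Mg: 2=2, O: 2=2
Balanced

Yes, balanced


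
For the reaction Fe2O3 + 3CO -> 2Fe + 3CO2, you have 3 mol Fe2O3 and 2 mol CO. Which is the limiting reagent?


Mole ratio available / coefficient:
  Fe2O3: 3/1 = 3.000
  CO: 2/3 = 0.667
Smaller ratio is limiting.

CO


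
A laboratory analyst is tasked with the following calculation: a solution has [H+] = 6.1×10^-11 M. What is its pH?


pH = -log10([H+]) = -log10(6.1×10^-11)
= 11 - log10(6.1)
= 11 - 0.79
= 10.21

10.21


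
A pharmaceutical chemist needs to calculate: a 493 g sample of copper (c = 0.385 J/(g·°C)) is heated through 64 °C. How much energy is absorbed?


q = mcΔT = 493 × 0.385 × 64
= 12147.52 J

12147.52 J


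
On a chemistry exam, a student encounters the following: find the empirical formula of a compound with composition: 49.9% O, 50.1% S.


Assume 100 g sample. Moles of each element:
  O: 49.9/16.0 = 3.119 mol
  S: 50.1/32.07 = 1.562 mol
Divide by smallest (1.562):
  O: 3.119/1.562 = 2.0
  S: 1.562/1.562 = 1.0
Empirical formula: SO2

SO2


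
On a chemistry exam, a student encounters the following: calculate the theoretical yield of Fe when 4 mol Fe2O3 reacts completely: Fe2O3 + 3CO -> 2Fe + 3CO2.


Mole ratio Fe:Fe2O3 = 2:1
n(Fe) = 4 × 2/1 = 8.000 mol
mass = 8.000 × 55.85 = 446.8 g

446.8 g


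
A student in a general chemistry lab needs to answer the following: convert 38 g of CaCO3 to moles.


M(CaCO3) = 100.09 g/mol
n = mass/M = 38/100.09 = 0.3797 mol

0.3797 mol


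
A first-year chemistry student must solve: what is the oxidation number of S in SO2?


x + 2(-2) = 0, so x = +4
Oxidation number: +4

+4


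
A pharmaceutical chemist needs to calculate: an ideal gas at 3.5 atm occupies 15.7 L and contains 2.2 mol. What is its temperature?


PV = nRT  (R = 0.08206 L·atm/(mol·K))
T = PV/(nR) = 3.5×15.7/(2.2×0.08206)
= 54.95/0.180532
= 304.38 K

304.38 K


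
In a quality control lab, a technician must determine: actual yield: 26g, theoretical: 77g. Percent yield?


% yield = actual/theoretical × 100
= 26/77 × 100
= 33.77%

33.77%


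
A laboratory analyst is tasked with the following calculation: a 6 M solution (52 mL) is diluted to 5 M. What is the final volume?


C1V1 = C2V2
6 × 52 = 5 × V2
V2 = 312/5 = 62.4 mL

62.4 mL


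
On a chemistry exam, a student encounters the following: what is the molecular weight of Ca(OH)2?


M(Ca(OH)2) = 1×40.08 + 2×16.0 + 2×1.008
= 40.08 + 32.0 + 2.02
= 74.1 g/mol

74.1 g/mol


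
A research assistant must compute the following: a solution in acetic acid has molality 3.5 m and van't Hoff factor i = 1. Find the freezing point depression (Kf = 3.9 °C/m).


ΔTf = Kf × m × i
= 3.9 × 3.5 × 1
= 13.65 °C

13.65 °C


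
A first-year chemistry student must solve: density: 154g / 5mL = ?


ρ = mass/volume
= 154/5
= 30.8 g/mL

30.8 g/mL


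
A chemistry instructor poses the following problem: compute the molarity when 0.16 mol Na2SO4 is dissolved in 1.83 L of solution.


M = n/V = 0.16/1.83 = 0.087 mol/L

0.087 M


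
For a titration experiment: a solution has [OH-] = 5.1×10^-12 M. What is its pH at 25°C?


pOH = -log10([OH-]) = -log10(5.1×10^-12)
= 12 - log10(5.1) = 11.29
pH = 14 - pOH = 14 - 11.29 = 2.71

2.71


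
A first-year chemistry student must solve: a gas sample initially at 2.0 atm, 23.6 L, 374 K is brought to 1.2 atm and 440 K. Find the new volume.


P1V1/T1 = P2V2/T2
V2 = P1V1T2/(T1P2)
= 2.0×23.6×440/(374×1.2)
= 46.275 L

46.275 L


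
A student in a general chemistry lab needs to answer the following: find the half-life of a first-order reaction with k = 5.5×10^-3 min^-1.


t½ = ln2/k = 0.693147/(5.5×10^-3 min^-1)
= 126.0 min

126.0 min


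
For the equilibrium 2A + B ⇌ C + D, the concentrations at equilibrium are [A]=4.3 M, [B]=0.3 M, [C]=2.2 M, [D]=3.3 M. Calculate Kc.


Kc = [C][D]/([A]^2[B])
= (2.2^1 × 3.3^1)/(4.3^2 × 0.3^1)
= 7.26/5.547
= 1.309

1.309


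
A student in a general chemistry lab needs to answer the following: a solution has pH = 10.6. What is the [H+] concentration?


[H+] = 10^(-pH) = 10^(-10.6)
= 2.51×10^-11 M

2.51×10^-11 M


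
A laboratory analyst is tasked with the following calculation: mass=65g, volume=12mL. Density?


ρ = mass/volume
= 65/12
= 5.417 g/mL

5.417 g/mL


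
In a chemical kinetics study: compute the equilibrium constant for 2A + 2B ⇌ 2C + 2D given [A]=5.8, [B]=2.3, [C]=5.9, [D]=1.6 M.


Kc = [C]^2[D]^2/([A]^2[B]^2)
= (5.9^2 × 1.6^2)/(5.8^2 × 2.3^2)
= 89.1136/177.9556
= 0.5008

0.5008


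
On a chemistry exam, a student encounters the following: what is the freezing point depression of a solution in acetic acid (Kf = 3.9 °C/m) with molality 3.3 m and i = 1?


ΔTf = Kf × m × i
= 3.9 × 3.3 × 1
= 12.87 °C

12.87 °C


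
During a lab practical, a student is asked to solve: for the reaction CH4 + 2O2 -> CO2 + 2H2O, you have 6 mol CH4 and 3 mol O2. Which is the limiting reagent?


Mole ratio available / coefficient:
  CH4: 6/1 = 6.000
  O2: 3/2 = 1.500
Smaller ratio is limiting.

O2


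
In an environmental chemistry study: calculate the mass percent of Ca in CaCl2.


M(CaCl2) = 1×40.08 + 2×35.45 = 110.98 g/mol
Mass of Ca = 1 × 40.08 = 40.08 g/mol
% Ca = 40.08/110.98 × 100 = 36.11%

36.11%


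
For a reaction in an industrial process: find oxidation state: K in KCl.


Group 1 metal: +1
Oxidation number: +1

+1


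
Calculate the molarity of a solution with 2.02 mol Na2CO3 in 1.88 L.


M = n/V = 2.02/1.88 = 1.074 mol/L

1.074 M


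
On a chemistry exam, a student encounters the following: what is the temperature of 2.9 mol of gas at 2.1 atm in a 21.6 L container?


PV = nRT  (R = 0.08206 L·atm/(mol·K))
T = PV/(nR) = 2.1×21.6/(2.9×0.08206)
= 45.36/0.237974
= 190.61 K

190.61 K


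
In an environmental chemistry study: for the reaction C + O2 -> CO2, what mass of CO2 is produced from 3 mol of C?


Mole ratio CO2:C = 1:1
n(CO2) = 3 × 1/1 = 3.000 mol
mass = 3.000 × 44.01 = 132.03 g

132.03 g


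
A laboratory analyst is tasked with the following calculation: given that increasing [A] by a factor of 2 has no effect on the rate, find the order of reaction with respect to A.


rate ∝ [A]^n
rate ∝ [A]^0
Order in A: 0

0


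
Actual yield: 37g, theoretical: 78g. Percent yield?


% yield = actual/theoretical × 100
= 37/78 × 100
= 47.44%

47.44%


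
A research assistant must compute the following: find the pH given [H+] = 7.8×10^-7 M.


pH = -log10([H+]) = -log10(7.8×10^-7)
= 7 - log10(7.8)
= 7 - 0.89
= 6.11

6.11


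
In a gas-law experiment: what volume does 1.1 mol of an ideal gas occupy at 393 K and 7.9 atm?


PV = nRT  (R = 0.08206 L·atm/(mol·K))
V = nRT/P = 1.1×0.08206×393/7.9
= 4.49 L

4.49 L


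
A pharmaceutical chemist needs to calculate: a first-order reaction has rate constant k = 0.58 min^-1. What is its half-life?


t½ = ln2/k = 0.693147/(0.58 min^-1)
= 1.195 min

1.195 min


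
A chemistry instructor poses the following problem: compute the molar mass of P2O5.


M(P2O5) = 2×30.97 + 5×16.0
= 61.94 + 80.0
= 141.94 g/mol

141.94 g/mol


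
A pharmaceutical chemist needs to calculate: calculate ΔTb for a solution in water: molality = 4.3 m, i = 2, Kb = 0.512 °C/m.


ΔTb = Kb × m × i
= 0.512 × 4.3 × 2
= 4.4032 °C

4.4032 °C


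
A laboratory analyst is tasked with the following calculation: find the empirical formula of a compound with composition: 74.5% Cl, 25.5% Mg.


Assume 100 g sample. Moles of each element:
  Cl: 74.5/35.45 = 2.102 mol
  Mg: 25.5/24.31 = 1.049 mol
Divide by smallest (1.049):
  Cl: 2.102/1.049 = 2.0
  Mg: 1.049/1.049 = 1.0
Empirical formula: MgCl2

MgCl2


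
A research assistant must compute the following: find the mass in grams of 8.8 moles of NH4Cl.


M(NH4Cl) = 53.49 g/mol
mass = n × M = 8.8 × 53.49 = 470.71 g

470.71 g


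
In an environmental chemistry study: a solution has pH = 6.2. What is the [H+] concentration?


[H+] = 10^(-pH) = 10^(-6.2)
= 6.31×10^-7 M

6.31×10^-7 M


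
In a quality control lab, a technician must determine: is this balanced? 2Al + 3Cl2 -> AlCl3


Equation: 2Al + 3Cl2 -> AlCl3
Check atoms: Al: 2≠1, Cl: 6≠3
Not balanced

No, not balanced


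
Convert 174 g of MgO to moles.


M(MgO) = 40.31 g/mol
n = mass/M = 174/40.31 = 4.3165 mol

4.3165 mol


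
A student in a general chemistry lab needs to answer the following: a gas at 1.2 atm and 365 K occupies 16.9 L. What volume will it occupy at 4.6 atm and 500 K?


P1V1/T1 = P2V2/T2
V2 = P1V1T2/(T1P2)
= 1.2×16.9×500/(365×4.6)
= 6.039 L

6.039 L


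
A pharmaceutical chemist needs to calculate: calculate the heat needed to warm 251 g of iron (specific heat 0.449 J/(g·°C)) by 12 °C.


q = mcΔT = 251 × 0.449 × 12
= 1352.39 J

1352.39 J


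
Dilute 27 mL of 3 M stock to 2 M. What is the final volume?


C1V1 = C2V2
3 × 27 = 2 × V2
V2 = 81/2 = 40.5 mL

40.5 mL


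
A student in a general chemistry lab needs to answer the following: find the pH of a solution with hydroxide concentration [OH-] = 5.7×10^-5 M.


pOH = -log10([OH-]) = -log10(5.7×10^-5)
= 5 - log10(5.7) = 4.24
pH = 14 - pOH = 14 - 4.24 = 9.76

9.76


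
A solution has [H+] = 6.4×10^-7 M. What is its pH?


pH = -log10([H+]) = -log10(6.4×10^-7)
= 7 - log10(6.4)
= 7 - 0.81
= 6.19

6.19


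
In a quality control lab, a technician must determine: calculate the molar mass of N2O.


M(N2O) = 2×14.01 + 1×16.0
= 28.02 + 16.0
= 44.02 g/mol

44.02 g/mol


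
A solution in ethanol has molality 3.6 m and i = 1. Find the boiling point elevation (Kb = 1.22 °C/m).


ΔTb = Kb × m × i
= 1.22 × 3.6 × 1
= 4.392 °C

4.392 °C


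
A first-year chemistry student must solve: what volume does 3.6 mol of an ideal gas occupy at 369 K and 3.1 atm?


PV = nRT  (R = 0.08206 L·atm/(mol·K))
V = nRT/P = 3.6×0.08206×369/3.1
= 35.164 L

35.164 L


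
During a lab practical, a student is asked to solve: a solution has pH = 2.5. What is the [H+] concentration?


[H+] = 10^(-pH) = 10^(-2.5)
= 3.16×10^-3 M

3.16×10^-3 M


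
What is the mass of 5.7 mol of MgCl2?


M(MgCl2) = 95.21 g/mol
mass = n × M = 5.7 × 95.21 = 542.70 g

542.70 g


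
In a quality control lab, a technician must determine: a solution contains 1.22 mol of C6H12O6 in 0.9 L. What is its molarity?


M = n/V = 1.22/0.9 = 1.356 mol/L

1.356 M


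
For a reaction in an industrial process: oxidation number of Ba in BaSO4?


Group 2 metal: +2
Oxidation number: +2

+2


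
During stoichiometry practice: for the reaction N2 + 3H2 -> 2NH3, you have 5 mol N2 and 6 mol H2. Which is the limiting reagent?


Mole ratio available / coefficient:
  N2: 5/1 = 5.000
  H2: 6/3 = 2.000
Smaller ratio is limiting.

H2


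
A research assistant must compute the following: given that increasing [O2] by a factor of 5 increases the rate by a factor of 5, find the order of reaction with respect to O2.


rate ∝ [O2]^n
5^n = 5 → n = 1
Order in O2: 1

1


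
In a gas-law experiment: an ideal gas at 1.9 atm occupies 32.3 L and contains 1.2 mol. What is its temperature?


PV = nRT  (R = 0.08206 L·atm/(mol·K))
T = PV/(nR) = 1.9×32.3/(1.2×0.08206)
= 61.37/0.098472
= 623.22 K

623.22 K


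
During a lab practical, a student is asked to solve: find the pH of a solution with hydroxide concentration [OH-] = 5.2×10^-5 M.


pOH = -log10([OH-]) = -log10(5.2×10^-5)
= 5 - log10(5.2) = 4.28
pH = 14 - pOH = 14 - 4.28 = 9.72

9.72


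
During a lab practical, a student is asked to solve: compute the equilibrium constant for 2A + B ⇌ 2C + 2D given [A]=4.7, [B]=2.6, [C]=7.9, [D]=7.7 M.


Kc = [C]^2[D]^2/([A]^2[B])
= (7.9^2 × 7.7^2)/(4.7^2 × 2.6^1)
= 3700.2889/57.434
= 64.43

64.43


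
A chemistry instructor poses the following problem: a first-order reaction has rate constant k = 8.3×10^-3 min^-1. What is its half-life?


t½ = ln2/k = 0.693147/(8.3×10^-3 min^-1)
= 83.51 min

83.51 min


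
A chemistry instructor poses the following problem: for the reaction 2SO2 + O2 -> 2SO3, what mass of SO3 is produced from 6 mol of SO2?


Mole ratio SO3:SO2 = 2:2
n(SO3) = 6 × 2/2 = 6.000 mol
mass = 6.000 × 80.07 = 480.42 g

480.42 g


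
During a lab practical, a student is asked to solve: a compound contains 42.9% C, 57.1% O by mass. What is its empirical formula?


Assume 100 g sample. Moles of each element:
  C: 42.9/12.01 = 3.572 mol
  O: 57.1/16.0 = 3.569 mol
Divide by smallest (3.569):
  C: 3.572/3.569 = 1.0
  O: 3.569/3.569 = 1.0
Empirical formula: CO

CO


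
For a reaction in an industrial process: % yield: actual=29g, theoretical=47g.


% yield = actual/theoretical × 100
= 29/47 × 100
= 61.7%

61.7%


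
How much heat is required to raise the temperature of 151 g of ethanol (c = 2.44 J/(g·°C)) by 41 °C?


q = mcΔT = 151 × 2.44 × 41
= 15106.04 J

15106.04 J


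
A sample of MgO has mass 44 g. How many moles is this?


M(MgO) = 40.31 g/mol
n = mass/M = 44/40.31 = 1.0915 mol

1.0915 mol


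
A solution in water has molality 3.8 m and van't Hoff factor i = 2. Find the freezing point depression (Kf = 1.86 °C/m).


ΔTf = Kf × m × i
= 1.86 × 3.8 × 2
= 14.136 °C

14.136 °C


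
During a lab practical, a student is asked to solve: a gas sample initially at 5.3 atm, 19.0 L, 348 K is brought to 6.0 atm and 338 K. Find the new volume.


P1V1/T1 = P2V2/T2
V2 = P1V1T2/(T1P2)
= 5.3×19.0×338/(348×6.0)
= 16.301 L

16.301 L


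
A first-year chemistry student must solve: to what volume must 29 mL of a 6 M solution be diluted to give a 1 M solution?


C1V1 = C2V2
6 × 29 = 1 × V2
V2 = 174/1 = 174.0 mL

174.0 mL


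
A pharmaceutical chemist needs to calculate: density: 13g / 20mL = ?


ρ = mass/volume
= 13/20
= 0.65 g/mL

0.65 g/mL


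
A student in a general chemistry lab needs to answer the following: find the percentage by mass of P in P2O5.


M(P2O5) = 2×30.97 + 5×16.0 = 141.94 g/mol
Mass of P = 2 × 30.97 = 61.94 g/mol
% P = 61.94/141.94 × 100 = 43.64%

43.64%


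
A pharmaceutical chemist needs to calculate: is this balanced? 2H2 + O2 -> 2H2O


Equation: 2H2 + O2 -> 2H2O
Check atoms: H: 4=4, O: 2=2
Balanced

Yes, balanced


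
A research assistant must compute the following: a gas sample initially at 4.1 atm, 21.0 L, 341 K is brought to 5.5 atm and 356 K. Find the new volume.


P1V1/T1 = P2V2/T2
V2 = P1V1T2/(T1P2)
= 4.1×21.0×356/(341×5.5)
= 16.343 L

16.343 L


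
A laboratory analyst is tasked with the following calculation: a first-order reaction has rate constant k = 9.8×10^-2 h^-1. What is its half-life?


t½ = ln2/k = 0.693147/(9.8×10^-2 h^-1)
= 7.073 h

7.073 h


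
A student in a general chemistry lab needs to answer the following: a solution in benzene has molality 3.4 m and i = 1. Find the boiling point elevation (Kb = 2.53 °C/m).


ΔTb = Kb × m × i
= 2.53 × 3.4 × 1
= 8.602 °C

8.602 °C


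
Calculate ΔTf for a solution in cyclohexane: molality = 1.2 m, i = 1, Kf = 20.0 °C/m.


ΔTf = Kf × m × i
= 20.0 × 1.2 × 1
= 24.0 °C

24.0 °C


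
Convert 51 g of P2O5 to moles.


M(P2O5) = 141.94 g/mol
n = mass/M = 51/141.94 = 0.3593 mol

0.3593 mol


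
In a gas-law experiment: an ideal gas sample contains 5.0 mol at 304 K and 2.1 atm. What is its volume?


PV = nRT  (R = 0.08206 L·atm/(mol·K))
V = nRT/P = 5.0×0.08206×304/2.1
= 59.396 L

59.396 L


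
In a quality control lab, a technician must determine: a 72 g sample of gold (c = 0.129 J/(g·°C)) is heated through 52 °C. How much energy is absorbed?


q = mcΔT = 72 × 0.129 × 52
= 482.98 J

482.98 J


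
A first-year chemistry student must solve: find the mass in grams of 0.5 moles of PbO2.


M(PbO2) = 239.2 g/mol
mass = n × M = 0.5 × 239.2 = 119.60 g

119.60 g


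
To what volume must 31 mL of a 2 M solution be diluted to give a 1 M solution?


C1V1 = C2V2
2 × 31 = 1 × V2
V2 = 62/1 = 62.0 mL

62.0 mL


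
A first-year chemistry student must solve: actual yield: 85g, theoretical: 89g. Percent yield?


% yield = actual/theoretical × 100
= 85/89 × 100
= 95.51%

95.51%


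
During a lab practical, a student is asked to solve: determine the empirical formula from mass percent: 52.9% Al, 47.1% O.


Assume 100 g sample. Moles of each element:
  Al: 52.9/26.98 = 1.961 mol
  O: 47.1/16.0 = 2.944 mol
Divide by smallest (1.961):
  Al: 1.961/1.961 = 1.0
  O: 2.944/1.961 = 1.5
Multiply all ratios by 2 to obtain whole numbers.
Empirical formula: Al2O3

Al2O3


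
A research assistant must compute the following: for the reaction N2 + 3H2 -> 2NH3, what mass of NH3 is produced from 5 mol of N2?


Mole ratio NH3:N2 = 2:1
n(NH3) = 5 × 2/1 = 10.000 mol
mass = 10.000 × 17.03 = 170.3 g

170.3 g


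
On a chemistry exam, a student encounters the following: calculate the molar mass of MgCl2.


M(MgCl2) = 1×24.31 + 2×35.45
= 24.31 + 70.9
= 95.21 g/mol

95.21 g/mol


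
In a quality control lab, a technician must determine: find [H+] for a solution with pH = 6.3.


[H+] = 10^(-pH) = 10^(-6.3)
= 5.01×10^-7 M

5.01×10^-7 M


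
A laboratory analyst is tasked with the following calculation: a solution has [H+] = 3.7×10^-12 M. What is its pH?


pH = -log10([H+]) = -log10(3.7×10^-12)
= 12 - log10(3.7)
= 12 - 0.57
= 11.43

11.43


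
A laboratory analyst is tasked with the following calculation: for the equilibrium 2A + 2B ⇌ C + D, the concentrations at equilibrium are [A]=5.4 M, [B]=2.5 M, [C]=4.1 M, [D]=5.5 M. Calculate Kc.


Kc = [C][D]/([A]^2[B]^2)
= (4.1^1 × 5.5^1)/(5.4^2 × 2.5^2)
= 22.55/182.25
= 0.1237

0.1237
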